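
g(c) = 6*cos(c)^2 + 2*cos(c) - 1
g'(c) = -12*sin(c)*cos(c) - 2*sin(c)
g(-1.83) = -1.12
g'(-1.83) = -1.04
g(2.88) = 2.67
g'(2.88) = 2.48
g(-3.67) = 1.75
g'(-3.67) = 4.22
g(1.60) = -1.05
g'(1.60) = -1.65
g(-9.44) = 3.00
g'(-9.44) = 0.15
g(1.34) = -0.23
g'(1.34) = -4.62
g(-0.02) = 7.00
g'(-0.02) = 0.28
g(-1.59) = -1.04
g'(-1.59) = 1.77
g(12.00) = 4.96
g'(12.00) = 6.51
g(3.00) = 2.90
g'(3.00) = 1.39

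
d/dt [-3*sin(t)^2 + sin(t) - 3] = (1 - 6*sin(t))*cos(t)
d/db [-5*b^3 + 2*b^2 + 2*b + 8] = -15*b^2 + 4*b + 2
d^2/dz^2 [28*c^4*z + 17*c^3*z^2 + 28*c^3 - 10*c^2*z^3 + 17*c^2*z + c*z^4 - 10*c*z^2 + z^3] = 34*c^3 - 60*c^2*z + 12*c*z^2 - 20*c + 6*z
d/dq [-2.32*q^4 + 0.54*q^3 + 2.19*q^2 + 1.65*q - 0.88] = -9.28*q^3 + 1.62*q^2 + 4.38*q + 1.65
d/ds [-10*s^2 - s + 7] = -20*s - 1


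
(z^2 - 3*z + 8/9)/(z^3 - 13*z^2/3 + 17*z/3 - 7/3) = (9*z^2 - 27*z + 8)/(3*(3*z^3 - 13*z^2 + 17*z - 7))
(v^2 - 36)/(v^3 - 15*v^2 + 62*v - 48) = (v + 6)/(v^2 - 9*v + 8)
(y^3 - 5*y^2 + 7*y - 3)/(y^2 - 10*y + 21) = (y^2 - 2*y + 1)/(y - 7)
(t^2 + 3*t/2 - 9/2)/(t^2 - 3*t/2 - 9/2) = (-2*t^2 - 3*t + 9)/(-2*t^2 + 3*t + 9)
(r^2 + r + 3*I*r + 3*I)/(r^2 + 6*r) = (r^2 + r + 3*I*r + 3*I)/(r*(r + 6))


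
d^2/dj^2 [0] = 0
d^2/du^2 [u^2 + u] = 2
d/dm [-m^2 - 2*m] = -2*m - 2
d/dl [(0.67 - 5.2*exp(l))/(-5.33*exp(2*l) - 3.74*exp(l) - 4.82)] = (-27.716*exp(2*l) + 7.1422*exp(l) + 27.5698)*exp(l)/(28.4089*exp(4*l) + 39.8684*exp(3*l) + 65.3688*exp(2*l) + 36.0536*exp(l) + 23.2324)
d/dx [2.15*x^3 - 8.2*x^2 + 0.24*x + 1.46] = 6.45*x^2 - 16.4*x + 0.24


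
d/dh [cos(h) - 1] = -sin(h)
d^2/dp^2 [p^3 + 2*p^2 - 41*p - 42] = 6*p + 4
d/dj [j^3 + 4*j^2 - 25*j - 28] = 3*j^2 + 8*j - 25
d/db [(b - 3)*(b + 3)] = 2*b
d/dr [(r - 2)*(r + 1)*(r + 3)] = 3*r^2 + 4*r - 5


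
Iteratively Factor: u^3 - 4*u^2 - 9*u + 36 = (u + 3)*(u^2 - 7*u + 12) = (u - 3)*(u + 3)*(u - 4)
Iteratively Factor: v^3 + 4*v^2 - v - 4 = (v + 4)*(v^2 - 1) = (v - 1)*(v + 4)*(v + 1)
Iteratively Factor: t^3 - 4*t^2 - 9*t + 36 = (t - 3)*(t^2 - t - 12) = (t - 4)*(t - 3)*(t + 3)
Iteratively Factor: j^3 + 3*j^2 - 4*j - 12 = (j + 2)*(j^2 + j - 6) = (j + 2)*(j + 3)*(j - 2)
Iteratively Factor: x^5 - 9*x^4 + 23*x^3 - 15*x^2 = (x - 5)*(x^4 - 4*x^3 + 3*x^2) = (x - 5)*(x - 1)*(x^3 - 3*x^2) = x*(x - 5)*(x - 1)*(x^2 - 3*x) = x*(x - 5)*(x - 3)*(x - 1)*(x)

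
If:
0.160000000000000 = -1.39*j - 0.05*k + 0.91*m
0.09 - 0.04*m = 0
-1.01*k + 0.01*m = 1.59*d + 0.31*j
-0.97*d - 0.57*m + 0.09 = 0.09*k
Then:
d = -1.40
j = 1.29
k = 1.83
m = 2.25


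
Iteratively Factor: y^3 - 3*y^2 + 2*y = (y - 1)*(y^2 - 2*y) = (y - 2)*(y - 1)*(y)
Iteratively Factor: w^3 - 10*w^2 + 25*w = (w - 5)*(w^2 - 5*w) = (w - 5)^2*(w)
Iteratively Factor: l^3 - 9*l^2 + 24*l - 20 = (l - 5)*(l^2 - 4*l + 4) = (l - 5)*(l - 2)*(l - 2)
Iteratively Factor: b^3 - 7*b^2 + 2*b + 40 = (b + 2)*(b^2 - 9*b + 20) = (b - 4)*(b + 2)*(b - 5)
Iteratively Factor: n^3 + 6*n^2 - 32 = (n + 4)*(n^2 + 2*n - 8) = (n + 4)^2*(n - 2)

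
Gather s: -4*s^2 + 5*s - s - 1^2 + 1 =-4*s^2 + 4*s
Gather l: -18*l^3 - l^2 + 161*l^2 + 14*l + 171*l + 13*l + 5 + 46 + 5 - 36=-18*l^3 + 160*l^2 + 198*l + 20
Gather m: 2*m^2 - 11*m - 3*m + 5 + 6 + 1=2*m^2 - 14*m + 12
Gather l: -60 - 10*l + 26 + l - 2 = -9*l - 36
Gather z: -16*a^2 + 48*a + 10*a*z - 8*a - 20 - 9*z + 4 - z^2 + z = -16*a^2 + 40*a - z^2 + z*(10*a - 8) - 16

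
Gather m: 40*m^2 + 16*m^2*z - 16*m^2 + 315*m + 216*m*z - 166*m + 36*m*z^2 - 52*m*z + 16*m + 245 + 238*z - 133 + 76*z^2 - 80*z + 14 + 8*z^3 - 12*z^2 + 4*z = m^2*(16*z + 24) + m*(36*z^2 + 164*z + 165) + 8*z^3 + 64*z^2 + 162*z + 126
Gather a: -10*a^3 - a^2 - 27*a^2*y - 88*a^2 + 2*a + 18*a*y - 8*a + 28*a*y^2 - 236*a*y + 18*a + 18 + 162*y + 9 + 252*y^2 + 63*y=-10*a^3 + a^2*(-27*y - 89) + a*(28*y^2 - 218*y + 12) + 252*y^2 + 225*y + 27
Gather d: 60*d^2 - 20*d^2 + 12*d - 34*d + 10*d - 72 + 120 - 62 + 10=40*d^2 - 12*d - 4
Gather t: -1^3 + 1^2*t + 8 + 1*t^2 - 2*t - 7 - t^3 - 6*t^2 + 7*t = -t^3 - 5*t^2 + 6*t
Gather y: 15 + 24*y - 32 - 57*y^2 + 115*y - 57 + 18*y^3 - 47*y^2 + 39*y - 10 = 18*y^3 - 104*y^2 + 178*y - 84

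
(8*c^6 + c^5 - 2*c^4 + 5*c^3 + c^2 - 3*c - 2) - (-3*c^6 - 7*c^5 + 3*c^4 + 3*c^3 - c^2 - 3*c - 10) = 11*c^6 + 8*c^5 - 5*c^4 + 2*c^3 + 2*c^2 + 8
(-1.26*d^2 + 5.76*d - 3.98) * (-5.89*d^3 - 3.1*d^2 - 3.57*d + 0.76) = 7.4214*d^5 - 30.0204*d^4 + 10.0844*d^3 - 9.1828*d^2 + 18.5862*d - 3.0248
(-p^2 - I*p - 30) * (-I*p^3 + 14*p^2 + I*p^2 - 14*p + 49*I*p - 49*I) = I*p^5 - 15*p^4 - I*p^4 + 15*p^3 - 33*I*p^3 - 371*p^2 + 33*I*p^2 + 371*p - 1470*I*p + 1470*I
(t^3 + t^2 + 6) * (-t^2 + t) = -t^5 + t^3 - 6*t^2 + 6*t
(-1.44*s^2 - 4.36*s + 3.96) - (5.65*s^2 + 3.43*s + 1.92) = -7.09*s^2 - 7.79*s + 2.04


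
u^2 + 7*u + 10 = (u + 2)*(u + 5)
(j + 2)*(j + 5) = j^2 + 7*j + 10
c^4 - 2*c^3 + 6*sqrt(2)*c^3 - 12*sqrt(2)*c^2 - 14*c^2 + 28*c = c*(c - 2)*(c - sqrt(2))*(c + 7*sqrt(2))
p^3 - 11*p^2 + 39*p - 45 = (p - 5)*(p - 3)^2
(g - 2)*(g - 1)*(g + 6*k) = g^3 + 6*g^2*k - 3*g^2 - 18*g*k + 2*g + 12*k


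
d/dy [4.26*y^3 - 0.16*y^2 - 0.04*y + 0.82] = 12.78*y^2 - 0.32*y - 0.04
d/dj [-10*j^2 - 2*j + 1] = -20*j - 2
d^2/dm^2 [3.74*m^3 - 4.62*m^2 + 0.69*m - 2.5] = 22.44*m - 9.24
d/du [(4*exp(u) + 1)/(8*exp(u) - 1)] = -12*exp(u)/(8*exp(u) - 1)^2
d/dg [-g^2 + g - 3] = 1 - 2*g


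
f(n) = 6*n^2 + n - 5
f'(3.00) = 37.00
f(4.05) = 97.46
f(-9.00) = 472.00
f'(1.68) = 21.16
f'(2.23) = 27.76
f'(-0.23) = -1.76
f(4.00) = 95.00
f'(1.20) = 15.40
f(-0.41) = -4.40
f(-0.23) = -4.91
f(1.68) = 13.61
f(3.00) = 52.00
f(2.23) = 27.07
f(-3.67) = 72.14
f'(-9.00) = -107.00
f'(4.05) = 49.60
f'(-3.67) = -43.04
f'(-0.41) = -3.92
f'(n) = 12*n + 1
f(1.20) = 4.84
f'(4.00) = 49.00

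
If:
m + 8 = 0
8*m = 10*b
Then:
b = -32/5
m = -8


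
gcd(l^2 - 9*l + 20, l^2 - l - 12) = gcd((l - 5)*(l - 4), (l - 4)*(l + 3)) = l - 4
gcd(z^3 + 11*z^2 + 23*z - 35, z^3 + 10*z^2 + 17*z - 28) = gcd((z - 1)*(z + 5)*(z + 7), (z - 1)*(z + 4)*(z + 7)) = z^2 + 6*z - 7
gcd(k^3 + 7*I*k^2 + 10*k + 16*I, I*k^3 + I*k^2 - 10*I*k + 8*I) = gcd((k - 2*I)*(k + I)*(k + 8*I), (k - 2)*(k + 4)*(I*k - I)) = 1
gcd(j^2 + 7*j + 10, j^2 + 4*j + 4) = j + 2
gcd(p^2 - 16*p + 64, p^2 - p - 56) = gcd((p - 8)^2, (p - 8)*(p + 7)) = p - 8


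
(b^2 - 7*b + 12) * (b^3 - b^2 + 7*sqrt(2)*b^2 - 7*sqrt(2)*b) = b^5 - 8*b^4 + 7*sqrt(2)*b^4 - 56*sqrt(2)*b^3 + 19*b^3 - 12*b^2 + 133*sqrt(2)*b^2 - 84*sqrt(2)*b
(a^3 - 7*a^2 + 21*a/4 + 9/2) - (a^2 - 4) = a^3 - 8*a^2 + 21*a/4 + 17/2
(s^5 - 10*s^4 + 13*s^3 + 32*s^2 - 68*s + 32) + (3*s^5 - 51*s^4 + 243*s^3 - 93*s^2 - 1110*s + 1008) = 4*s^5 - 61*s^4 + 256*s^3 - 61*s^2 - 1178*s + 1040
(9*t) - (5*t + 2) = 4*t - 2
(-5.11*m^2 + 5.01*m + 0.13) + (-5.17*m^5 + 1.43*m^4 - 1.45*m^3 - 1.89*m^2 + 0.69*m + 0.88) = -5.17*m^5 + 1.43*m^4 - 1.45*m^3 - 7.0*m^2 + 5.7*m + 1.01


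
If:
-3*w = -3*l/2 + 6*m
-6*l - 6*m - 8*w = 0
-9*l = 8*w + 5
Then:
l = 5/3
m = 5/3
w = -5/2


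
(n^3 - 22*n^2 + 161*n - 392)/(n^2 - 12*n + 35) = (n^2 - 15*n + 56)/(n - 5)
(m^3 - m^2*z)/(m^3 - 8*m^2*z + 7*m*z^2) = m/(m - 7*z)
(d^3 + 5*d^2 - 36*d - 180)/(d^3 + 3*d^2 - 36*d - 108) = (d + 5)/(d + 3)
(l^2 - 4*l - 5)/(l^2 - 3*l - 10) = (l + 1)/(l + 2)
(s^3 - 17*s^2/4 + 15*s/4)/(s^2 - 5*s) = (4*s^2 - 17*s + 15)/(4*(s - 5))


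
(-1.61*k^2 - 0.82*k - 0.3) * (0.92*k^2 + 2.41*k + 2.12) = -1.4812*k^4 - 4.6345*k^3 - 5.6654*k^2 - 2.4614*k - 0.636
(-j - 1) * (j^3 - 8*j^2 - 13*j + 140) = -j^4 + 7*j^3 + 21*j^2 - 127*j - 140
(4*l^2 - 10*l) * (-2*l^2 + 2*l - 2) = -8*l^4 + 28*l^3 - 28*l^2 + 20*l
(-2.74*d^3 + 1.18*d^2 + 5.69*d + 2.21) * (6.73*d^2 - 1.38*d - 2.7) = -18.4402*d^5 + 11.7226*d^4 + 44.0633*d^3 + 3.8351*d^2 - 18.4128*d - 5.967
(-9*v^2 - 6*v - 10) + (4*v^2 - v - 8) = -5*v^2 - 7*v - 18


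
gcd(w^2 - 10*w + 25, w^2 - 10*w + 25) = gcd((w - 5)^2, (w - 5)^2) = w^2 - 10*w + 25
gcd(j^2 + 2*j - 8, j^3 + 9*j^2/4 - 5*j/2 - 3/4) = 1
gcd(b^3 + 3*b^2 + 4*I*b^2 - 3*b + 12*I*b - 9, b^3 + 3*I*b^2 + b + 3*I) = b^2 + 4*I*b - 3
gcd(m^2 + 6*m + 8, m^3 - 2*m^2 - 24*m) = m + 4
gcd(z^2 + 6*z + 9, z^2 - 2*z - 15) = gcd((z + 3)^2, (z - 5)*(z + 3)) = z + 3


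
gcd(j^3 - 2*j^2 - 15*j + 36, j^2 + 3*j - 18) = j - 3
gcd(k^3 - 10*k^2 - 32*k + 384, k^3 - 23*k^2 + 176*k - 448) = k^2 - 16*k + 64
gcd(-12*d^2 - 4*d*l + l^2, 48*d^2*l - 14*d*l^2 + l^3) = 6*d - l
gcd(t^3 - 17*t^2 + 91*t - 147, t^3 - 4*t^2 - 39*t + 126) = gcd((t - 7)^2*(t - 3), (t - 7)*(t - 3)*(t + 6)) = t^2 - 10*t + 21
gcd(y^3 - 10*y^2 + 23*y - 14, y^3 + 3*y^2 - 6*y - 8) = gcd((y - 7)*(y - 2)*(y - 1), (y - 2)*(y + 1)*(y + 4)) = y - 2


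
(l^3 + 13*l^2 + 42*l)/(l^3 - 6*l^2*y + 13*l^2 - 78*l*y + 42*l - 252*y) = l/(l - 6*y)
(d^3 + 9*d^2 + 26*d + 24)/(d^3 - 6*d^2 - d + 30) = (d^2 + 7*d + 12)/(d^2 - 8*d + 15)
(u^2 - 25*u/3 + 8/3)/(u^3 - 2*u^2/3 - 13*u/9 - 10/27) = 9*(-3*u^2 + 25*u - 8)/(-27*u^3 + 18*u^2 + 39*u + 10)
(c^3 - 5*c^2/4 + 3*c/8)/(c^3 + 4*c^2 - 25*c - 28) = c*(8*c^2 - 10*c + 3)/(8*(c^3 + 4*c^2 - 25*c - 28))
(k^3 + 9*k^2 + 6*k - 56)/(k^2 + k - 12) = (k^2 + 5*k - 14)/(k - 3)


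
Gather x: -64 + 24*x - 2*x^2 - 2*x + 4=-2*x^2 + 22*x - 60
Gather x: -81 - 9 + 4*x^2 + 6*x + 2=4*x^2 + 6*x - 88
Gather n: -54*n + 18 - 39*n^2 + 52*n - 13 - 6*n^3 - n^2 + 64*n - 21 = -6*n^3 - 40*n^2 + 62*n - 16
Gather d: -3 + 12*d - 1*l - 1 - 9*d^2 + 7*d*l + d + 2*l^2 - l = -9*d^2 + d*(7*l + 13) + 2*l^2 - 2*l - 4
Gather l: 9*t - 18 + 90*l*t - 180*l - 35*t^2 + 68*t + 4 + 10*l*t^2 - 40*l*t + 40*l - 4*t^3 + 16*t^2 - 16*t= l*(10*t^2 + 50*t - 140) - 4*t^3 - 19*t^2 + 61*t - 14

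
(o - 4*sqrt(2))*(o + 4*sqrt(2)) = o^2 - 32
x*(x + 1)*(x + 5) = x^3 + 6*x^2 + 5*x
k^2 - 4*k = k*(k - 4)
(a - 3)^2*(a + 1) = a^3 - 5*a^2 + 3*a + 9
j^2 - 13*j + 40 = (j - 8)*(j - 5)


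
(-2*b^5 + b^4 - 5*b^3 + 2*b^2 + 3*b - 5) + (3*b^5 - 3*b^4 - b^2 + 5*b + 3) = b^5 - 2*b^4 - 5*b^3 + b^2 + 8*b - 2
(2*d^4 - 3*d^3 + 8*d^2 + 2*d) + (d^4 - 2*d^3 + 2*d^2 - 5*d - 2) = 3*d^4 - 5*d^3 + 10*d^2 - 3*d - 2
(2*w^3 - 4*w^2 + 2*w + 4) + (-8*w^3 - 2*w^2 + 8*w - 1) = -6*w^3 - 6*w^2 + 10*w + 3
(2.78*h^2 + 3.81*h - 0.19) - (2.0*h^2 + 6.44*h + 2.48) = 0.78*h^2 - 2.63*h - 2.67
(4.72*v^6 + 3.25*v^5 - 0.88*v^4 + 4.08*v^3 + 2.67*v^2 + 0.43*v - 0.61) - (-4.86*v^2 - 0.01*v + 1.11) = 4.72*v^6 + 3.25*v^5 - 0.88*v^4 + 4.08*v^3 + 7.53*v^2 + 0.44*v - 1.72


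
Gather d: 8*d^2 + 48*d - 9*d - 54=8*d^2 + 39*d - 54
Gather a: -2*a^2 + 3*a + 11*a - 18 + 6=-2*a^2 + 14*a - 12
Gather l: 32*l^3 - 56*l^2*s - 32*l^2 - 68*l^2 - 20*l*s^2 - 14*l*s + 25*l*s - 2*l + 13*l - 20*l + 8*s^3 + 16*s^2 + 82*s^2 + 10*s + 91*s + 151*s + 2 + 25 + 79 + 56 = 32*l^3 + l^2*(-56*s - 100) + l*(-20*s^2 + 11*s - 9) + 8*s^3 + 98*s^2 + 252*s + 162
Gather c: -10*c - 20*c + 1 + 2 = 3 - 30*c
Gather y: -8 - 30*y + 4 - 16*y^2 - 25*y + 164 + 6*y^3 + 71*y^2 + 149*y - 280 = 6*y^3 + 55*y^2 + 94*y - 120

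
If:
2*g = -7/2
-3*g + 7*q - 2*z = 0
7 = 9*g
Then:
No Solution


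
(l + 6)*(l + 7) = l^2 + 13*l + 42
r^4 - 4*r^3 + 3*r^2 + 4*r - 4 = (r - 2)^2*(r - 1)*(r + 1)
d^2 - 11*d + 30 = (d - 6)*(d - 5)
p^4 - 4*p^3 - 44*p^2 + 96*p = p*(p - 8)*(p - 2)*(p + 6)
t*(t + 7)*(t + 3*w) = t^3 + 3*t^2*w + 7*t^2 + 21*t*w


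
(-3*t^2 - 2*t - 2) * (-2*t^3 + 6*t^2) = 6*t^5 - 14*t^4 - 8*t^3 - 12*t^2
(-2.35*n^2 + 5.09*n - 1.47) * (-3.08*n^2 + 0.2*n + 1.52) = 7.238*n^4 - 16.1472*n^3 + 1.9736*n^2 + 7.4428*n - 2.2344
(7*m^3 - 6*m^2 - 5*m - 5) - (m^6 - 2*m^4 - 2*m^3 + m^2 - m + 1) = -m^6 + 2*m^4 + 9*m^3 - 7*m^2 - 4*m - 6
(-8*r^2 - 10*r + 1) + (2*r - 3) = -8*r^2 - 8*r - 2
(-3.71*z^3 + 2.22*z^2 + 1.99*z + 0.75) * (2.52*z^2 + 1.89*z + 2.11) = -9.3492*z^5 - 1.4175*z^4 + 1.3825*z^3 + 10.3353*z^2 + 5.6164*z + 1.5825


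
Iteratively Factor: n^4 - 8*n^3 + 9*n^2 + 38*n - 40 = (n - 5)*(n^3 - 3*n^2 - 6*n + 8) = (n - 5)*(n - 1)*(n^2 - 2*n - 8) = (n - 5)*(n - 1)*(n + 2)*(n - 4)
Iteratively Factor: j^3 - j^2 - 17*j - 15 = (j - 5)*(j^2 + 4*j + 3) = (j - 5)*(j + 1)*(j + 3)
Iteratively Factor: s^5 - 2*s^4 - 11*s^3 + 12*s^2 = (s)*(s^4 - 2*s^3 - 11*s^2 + 12*s) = s^2*(s^3 - 2*s^2 - 11*s + 12) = s^2*(s - 1)*(s^2 - s - 12) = s^2*(s - 4)*(s - 1)*(s + 3)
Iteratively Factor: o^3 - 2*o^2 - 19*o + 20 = (o - 1)*(o^2 - o - 20) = (o - 5)*(o - 1)*(o + 4)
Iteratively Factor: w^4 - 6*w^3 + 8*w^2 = (w)*(w^3 - 6*w^2 + 8*w) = w*(w - 2)*(w^2 - 4*w) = w*(w - 4)*(w - 2)*(w)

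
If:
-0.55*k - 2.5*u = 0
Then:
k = -4.54545454545455*u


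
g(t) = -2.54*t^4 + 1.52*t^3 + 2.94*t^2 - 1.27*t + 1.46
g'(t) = -10.16*t^3 + 4.56*t^2 + 5.88*t - 1.27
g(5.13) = -1481.63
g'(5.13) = -1222.76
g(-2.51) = -101.68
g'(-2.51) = 173.36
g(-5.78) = -3021.44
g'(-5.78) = 2078.99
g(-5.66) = -2779.53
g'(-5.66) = 1953.76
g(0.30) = 1.36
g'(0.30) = 0.63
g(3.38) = -242.06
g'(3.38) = -321.62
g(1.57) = -2.84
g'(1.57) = -20.12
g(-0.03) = 1.50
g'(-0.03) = -1.44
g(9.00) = -15328.69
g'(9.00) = -6985.63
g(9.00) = -15328.69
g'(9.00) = -6985.63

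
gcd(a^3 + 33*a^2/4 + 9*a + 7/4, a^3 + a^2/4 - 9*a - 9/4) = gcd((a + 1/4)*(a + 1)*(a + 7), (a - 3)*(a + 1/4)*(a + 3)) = a + 1/4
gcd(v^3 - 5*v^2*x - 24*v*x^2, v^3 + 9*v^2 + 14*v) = v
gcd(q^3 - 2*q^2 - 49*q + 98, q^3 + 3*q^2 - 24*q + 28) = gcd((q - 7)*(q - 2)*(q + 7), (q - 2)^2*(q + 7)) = q^2 + 5*q - 14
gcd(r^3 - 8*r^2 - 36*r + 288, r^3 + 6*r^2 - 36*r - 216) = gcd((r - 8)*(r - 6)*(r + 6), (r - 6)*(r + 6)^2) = r^2 - 36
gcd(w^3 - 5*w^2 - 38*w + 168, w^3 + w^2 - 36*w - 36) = w + 6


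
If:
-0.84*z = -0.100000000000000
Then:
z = 0.12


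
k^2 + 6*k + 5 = (k + 1)*(k + 5)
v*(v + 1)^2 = v^3 + 2*v^2 + v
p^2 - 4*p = p*(p - 4)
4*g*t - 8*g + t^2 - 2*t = (4*g + t)*(t - 2)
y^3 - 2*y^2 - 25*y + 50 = (y - 5)*(y - 2)*(y + 5)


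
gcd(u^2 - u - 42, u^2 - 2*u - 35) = u - 7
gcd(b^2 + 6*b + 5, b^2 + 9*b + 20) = b + 5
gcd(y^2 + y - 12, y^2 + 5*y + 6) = 1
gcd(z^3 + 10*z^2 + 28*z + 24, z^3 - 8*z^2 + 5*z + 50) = z + 2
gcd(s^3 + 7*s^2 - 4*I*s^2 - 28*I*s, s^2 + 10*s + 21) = s + 7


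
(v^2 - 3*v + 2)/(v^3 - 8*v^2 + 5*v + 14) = (v - 1)/(v^2 - 6*v - 7)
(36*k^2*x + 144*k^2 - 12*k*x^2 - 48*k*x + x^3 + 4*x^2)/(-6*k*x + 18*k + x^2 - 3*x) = (-6*k*x - 24*k + x^2 + 4*x)/(x - 3)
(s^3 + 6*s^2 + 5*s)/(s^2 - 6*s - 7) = s*(s + 5)/(s - 7)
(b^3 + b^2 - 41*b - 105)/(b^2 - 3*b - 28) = (b^2 + 8*b + 15)/(b + 4)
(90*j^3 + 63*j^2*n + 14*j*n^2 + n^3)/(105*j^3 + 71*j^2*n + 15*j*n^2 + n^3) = (6*j + n)/(7*j + n)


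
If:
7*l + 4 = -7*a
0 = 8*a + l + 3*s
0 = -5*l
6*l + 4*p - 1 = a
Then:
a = -4/7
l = 0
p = 3/28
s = 32/21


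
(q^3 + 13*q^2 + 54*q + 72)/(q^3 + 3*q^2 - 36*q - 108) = (q + 4)/(q - 6)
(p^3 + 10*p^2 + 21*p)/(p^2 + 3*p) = p + 7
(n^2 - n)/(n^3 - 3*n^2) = (n - 1)/(n*(n - 3))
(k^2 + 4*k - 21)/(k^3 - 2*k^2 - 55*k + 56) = (k - 3)/(k^2 - 9*k + 8)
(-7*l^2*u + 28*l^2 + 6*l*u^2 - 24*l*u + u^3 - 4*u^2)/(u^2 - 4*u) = -7*l^2/u + 6*l + u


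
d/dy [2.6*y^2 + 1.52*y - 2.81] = 5.2*y + 1.52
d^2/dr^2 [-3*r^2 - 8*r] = -6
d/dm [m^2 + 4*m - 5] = 2*m + 4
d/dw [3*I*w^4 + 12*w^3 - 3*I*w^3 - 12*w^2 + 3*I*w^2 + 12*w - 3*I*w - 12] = 12*I*w^3 + 9*w^2*(4 - I) + 6*w*(-4 + I) + 12 - 3*I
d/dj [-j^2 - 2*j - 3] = -2*j - 2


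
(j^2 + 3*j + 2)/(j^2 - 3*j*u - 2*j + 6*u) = (j^2 + 3*j + 2)/(j^2 - 3*j*u - 2*j + 6*u)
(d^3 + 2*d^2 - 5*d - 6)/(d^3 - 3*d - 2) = (d + 3)/(d + 1)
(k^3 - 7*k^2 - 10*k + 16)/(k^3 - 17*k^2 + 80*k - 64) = (k + 2)/(k - 8)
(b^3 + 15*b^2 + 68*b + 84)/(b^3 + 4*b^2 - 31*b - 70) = (b + 6)/(b - 5)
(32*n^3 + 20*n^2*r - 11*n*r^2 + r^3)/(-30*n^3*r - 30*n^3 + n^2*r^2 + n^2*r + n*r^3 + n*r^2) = (32*n^3 + 20*n^2*r - 11*n*r^2 + r^3)/(n*(-30*n^2*r - 30*n^2 + n*r^2 + n*r + r^3 + r^2))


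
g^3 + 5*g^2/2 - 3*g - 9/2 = (g - 3/2)*(g + 1)*(g + 3)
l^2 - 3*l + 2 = (l - 2)*(l - 1)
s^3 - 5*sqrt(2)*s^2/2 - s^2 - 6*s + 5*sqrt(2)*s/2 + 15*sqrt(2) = (s - 3)*(s + 2)*(s - 5*sqrt(2)/2)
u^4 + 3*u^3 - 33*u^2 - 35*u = u*(u - 5)*(u + 1)*(u + 7)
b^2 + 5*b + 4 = (b + 1)*(b + 4)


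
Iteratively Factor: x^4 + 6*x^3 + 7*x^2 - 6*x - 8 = (x + 4)*(x^3 + 2*x^2 - x - 2) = (x + 1)*(x + 4)*(x^2 + x - 2) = (x + 1)*(x + 2)*(x + 4)*(x - 1)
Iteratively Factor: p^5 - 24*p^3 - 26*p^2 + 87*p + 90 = (p + 3)*(p^4 - 3*p^3 - 15*p^2 + 19*p + 30) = (p + 3)^2*(p^3 - 6*p^2 + 3*p + 10) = (p - 2)*(p + 3)^2*(p^2 - 4*p - 5) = (p - 5)*(p - 2)*(p + 3)^2*(p + 1)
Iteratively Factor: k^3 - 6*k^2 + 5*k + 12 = (k - 4)*(k^2 - 2*k - 3) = (k - 4)*(k + 1)*(k - 3)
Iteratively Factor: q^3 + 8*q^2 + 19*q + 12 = (q + 1)*(q^2 + 7*q + 12) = (q + 1)*(q + 4)*(q + 3)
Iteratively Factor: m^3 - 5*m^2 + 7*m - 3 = (m - 1)*(m^2 - 4*m + 3) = (m - 1)^2*(m - 3)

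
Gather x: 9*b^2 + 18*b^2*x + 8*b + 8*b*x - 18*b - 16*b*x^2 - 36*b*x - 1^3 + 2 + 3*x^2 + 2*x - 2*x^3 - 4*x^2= 9*b^2 - 10*b - 2*x^3 + x^2*(-16*b - 1) + x*(18*b^2 - 28*b + 2) + 1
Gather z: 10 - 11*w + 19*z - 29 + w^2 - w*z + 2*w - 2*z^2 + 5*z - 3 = w^2 - 9*w - 2*z^2 + z*(24 - w) - 22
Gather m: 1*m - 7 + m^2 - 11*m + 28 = m^2 - 10*m + 21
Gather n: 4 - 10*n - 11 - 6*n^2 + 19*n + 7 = -6*n^2 + 9*n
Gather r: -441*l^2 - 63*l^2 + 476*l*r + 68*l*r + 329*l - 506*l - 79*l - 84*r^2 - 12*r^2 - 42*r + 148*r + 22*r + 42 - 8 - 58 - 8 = -504*l^2 - 256*l - 96*r^2 + r*(544*l + 128) - 32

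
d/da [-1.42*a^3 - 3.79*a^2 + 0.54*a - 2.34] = -4.26*a^2 - 7.58*a + 0.54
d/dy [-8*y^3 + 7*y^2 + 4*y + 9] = -24*y^2 + 14*y + 4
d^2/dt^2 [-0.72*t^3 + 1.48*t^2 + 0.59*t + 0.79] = 2.96 - 4.32*t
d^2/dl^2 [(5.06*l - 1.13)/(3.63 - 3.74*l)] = (-2.8421709430404e-14*l - 105.779168)/(3.74*l - 3.63)^3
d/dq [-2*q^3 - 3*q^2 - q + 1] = -6*q^2 - 6*q - 1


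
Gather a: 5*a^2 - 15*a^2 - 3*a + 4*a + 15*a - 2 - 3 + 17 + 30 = -10*a^2 + 16*a + 42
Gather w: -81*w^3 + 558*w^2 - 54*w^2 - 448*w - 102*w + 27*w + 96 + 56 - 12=-81*w^3 + 504*w^2 - 523*w + 140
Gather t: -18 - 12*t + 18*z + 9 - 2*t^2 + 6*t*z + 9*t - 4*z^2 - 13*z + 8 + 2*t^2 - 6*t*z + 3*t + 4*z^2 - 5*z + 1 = 0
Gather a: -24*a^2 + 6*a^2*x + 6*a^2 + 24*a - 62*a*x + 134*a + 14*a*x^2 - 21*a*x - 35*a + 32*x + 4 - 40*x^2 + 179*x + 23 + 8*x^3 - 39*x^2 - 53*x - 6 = a^2*(6*x - 18) + a*(14*x^2 - 83*x + 123) + 8*x^3 - 79*x^2 + 158*x + 21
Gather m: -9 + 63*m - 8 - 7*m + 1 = 56*m - 16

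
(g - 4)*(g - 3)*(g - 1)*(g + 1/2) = g^4 - 15*g^3/2 + 15*g^2 - 5*g/2 - 6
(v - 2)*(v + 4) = v^2 + 2*v - 8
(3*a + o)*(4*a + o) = 12*a^2 + 7*a*o + o^2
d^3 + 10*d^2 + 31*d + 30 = (d + 2)*(d + 3)*(d + 5)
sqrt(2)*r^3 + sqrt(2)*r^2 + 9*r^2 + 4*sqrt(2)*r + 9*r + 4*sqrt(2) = (r + 1)*(r + 4*sqrt(2))*(sqrt(2)*r + 1)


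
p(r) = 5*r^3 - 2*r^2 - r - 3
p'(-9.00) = 1250.00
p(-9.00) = -3801.00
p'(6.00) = 515.00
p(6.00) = 999.00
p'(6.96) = 697.78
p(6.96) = 1578.92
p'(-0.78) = 11.25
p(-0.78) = -5.81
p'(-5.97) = 557.49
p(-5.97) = -1132.19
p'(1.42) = 23.57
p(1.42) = 5.86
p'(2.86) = 110.25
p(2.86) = 94.75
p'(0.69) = 3.38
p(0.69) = -3.00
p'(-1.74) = 51.37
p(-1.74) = -33.66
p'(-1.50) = 38.75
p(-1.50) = -22.88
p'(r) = 15*r^2 - 4*r - 1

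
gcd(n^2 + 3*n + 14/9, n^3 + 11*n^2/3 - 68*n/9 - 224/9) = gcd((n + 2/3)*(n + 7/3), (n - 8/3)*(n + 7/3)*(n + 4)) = n + 7/3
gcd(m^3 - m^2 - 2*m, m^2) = m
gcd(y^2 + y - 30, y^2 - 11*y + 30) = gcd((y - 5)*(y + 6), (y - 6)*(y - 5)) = y - 5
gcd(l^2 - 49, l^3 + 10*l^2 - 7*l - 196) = l + 7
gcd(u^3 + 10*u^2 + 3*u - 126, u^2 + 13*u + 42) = u^2 + 13*u + 42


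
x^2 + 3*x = x*(x + 3)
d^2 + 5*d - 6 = (d - 1)*(d + 6)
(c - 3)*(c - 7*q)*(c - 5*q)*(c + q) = c^4 - 11*c^3*q - 3*c^3 + 23*c^2*q^2 + 33*c^2*q + 35*c*q^3 - 69*c*q^2 - 105*q^3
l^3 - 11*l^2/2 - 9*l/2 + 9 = (l - 6)*(l - 1)*(l + 3/2)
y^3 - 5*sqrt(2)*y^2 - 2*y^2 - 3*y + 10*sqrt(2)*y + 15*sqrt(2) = (y - 3)*(y + 1)*(y - 5*sqrt(2))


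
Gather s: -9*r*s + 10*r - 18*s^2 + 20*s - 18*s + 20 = 10*r - 18*s^2 + s*(2 - 9*r) + 20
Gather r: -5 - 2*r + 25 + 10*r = 8*r + 20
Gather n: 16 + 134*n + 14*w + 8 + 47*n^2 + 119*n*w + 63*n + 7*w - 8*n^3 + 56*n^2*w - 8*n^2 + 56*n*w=-8*n^3 + n^2*(56*w + 39) + n*(175*w + 197) + 21*w + 24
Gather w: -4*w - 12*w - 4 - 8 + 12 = -16*w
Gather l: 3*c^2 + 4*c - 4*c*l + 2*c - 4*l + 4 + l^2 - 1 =3*c^2 + 6*c + l^2 + l*(-4*c - 4) + 3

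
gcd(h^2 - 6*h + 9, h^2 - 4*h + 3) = h - 3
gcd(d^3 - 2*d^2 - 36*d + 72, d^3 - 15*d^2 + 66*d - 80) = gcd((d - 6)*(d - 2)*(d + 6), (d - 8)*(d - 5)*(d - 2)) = d - 2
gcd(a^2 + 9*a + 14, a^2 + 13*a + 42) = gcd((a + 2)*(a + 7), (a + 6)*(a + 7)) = a + 7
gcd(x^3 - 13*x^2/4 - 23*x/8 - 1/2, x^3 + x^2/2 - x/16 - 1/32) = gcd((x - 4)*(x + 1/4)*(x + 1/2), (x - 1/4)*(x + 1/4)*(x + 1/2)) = x^2 + 3*x/4 + 1/8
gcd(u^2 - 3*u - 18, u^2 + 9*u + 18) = u + 3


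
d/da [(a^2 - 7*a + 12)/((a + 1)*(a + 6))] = 2*(7*a^2 - 6*a - 63)/(a^4 + 14*a^3 + 61*a^2 + 84*a + 36)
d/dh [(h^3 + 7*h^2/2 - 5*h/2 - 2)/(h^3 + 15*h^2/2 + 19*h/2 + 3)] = 2*(2*h^2 + 10*h + 23)/(h^4 + 14*h^3 + 61*h^2 + 84*h + 36)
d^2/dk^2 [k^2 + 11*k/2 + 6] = 2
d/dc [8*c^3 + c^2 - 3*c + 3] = 24*c^2 + 2*c - 3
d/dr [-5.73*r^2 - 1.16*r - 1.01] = -11.46*r - 1.16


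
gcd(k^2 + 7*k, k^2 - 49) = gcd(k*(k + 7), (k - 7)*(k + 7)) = k + 7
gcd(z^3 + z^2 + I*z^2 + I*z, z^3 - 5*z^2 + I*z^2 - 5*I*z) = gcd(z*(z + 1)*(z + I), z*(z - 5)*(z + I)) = z^2 + I*z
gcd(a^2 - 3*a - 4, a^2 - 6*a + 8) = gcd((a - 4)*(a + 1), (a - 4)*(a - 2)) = a - 4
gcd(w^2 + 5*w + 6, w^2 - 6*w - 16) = w + 2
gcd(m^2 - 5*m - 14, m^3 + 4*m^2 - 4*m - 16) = m + 2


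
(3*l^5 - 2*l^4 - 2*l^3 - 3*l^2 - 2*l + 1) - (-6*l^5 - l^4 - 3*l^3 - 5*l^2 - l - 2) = 9*l^5 - l^4 + l^3 + 2*l^2 - l + 3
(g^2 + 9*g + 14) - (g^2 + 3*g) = 6*g + 14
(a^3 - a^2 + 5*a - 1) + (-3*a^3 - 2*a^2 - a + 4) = -2*a^3 - 3*a^2 + 4*a + 3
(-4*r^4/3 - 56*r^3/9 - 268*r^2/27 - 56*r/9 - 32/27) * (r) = -4*r^5/3 - 56*r^4/9 - 268*r^3/27 - 56*r^2/9 - 32*r/27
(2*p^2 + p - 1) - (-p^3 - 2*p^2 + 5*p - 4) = p^3 + 4*p^2 - 4*p + 3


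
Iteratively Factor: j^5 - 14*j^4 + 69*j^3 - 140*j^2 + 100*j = (j - 5)*(j^4 - 9*j^3 + 24*j^2 - 20*j) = j*(j - 5)*(j^3 - 9*j^2 + 24*j - 20) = j*(j - 5)^2*(j^2 - 4*j + 4) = j*(j - 5)^2*(j - 2)*(j - 2)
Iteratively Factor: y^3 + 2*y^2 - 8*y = (y - 2)*(y^2 + 4*y) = y*(y - 2)*(y + 4)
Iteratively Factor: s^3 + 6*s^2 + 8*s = (s + 4)*(s^2 + 2*s) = (s + 2)*(s + 4)*(s)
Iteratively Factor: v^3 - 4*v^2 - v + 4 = (v + 1)*(v^2 - 5*v + 4) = (v - 1)*(v + 1)*(v - 4)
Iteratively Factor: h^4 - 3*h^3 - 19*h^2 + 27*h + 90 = (h - 3)*(h^3 - 19*h - 30) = (h - 3)*(h + 2)*(h^2 - 2*h - 15) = (h - 3)*(h + 2)*(h + 3)*(h - 5)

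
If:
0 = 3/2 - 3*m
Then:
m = 1/2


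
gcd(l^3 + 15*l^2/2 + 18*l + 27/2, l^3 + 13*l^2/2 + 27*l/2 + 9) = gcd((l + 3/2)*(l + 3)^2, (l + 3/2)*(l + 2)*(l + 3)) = l^2 + 9*l/2 + 9/2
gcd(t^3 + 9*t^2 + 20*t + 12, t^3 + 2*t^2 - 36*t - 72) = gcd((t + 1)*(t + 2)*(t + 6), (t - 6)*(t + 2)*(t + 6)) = t^2 + 8*t + 12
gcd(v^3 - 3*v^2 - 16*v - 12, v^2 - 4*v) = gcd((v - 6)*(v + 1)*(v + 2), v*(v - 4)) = 1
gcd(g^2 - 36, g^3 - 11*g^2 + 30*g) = g - 6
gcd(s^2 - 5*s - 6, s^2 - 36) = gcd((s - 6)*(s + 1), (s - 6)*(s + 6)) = s - 6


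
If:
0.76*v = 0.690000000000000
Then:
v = 0.91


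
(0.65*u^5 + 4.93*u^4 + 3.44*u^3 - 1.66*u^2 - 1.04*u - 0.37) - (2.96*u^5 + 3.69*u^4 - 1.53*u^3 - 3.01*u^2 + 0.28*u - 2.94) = -2.31*u^5 + 1.24*u^4 + 4.97*u^3 + 1.35*u^2 - 1.32*u + 2.57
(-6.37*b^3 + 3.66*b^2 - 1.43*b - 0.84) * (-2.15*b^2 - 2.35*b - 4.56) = 13.6955*b^5 + 7.1005*b^4 + 23.5207*b^3 - 11.5231*b^2 + 8.4948*b + 3.8304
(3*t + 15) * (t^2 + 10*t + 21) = 3*t^3 + 45*t^2 + 213*t + 315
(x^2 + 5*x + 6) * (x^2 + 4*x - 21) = x^4 + 9*x^3 + 5*x^2 - 81*x - 126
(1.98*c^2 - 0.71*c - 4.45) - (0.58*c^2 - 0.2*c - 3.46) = 1.4*c^2 - 0.51*c - 0.99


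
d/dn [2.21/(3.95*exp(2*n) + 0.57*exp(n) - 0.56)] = (-17.459*exp(n) - 1.2597)*exp(n)/(3.95*exp(2*n) + 0.57*exp(n) - 0.56)^2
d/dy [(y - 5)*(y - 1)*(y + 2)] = 3*y^2 - 8*y - 7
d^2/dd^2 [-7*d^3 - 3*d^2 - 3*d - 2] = -42*d - 6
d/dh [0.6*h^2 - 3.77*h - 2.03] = 1.2*h - 3.77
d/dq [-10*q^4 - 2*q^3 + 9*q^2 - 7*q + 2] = -40*q^3 - 6*q^2 + 18*q - 7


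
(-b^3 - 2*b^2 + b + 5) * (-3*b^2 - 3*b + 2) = 3*b^5 + 9*b^4 + b^3 - 22*b^2 - 13*b + 10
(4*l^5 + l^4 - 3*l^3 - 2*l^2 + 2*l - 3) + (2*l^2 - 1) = 4*l^5 + l^4 - 3*l^3 + 2*l - 4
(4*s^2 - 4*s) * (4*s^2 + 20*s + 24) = 16*s^4 + 64*s^3 + 16*s^2 - 96*s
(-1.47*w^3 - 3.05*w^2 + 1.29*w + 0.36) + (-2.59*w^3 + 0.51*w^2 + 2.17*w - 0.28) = -4.06*w^3 - 2.54*w^2 + 3.46*w + 0.08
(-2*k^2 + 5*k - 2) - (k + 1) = -2*k^2 + 4*k - 3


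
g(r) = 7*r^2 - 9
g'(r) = 14*r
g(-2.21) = 25.19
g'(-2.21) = -30.94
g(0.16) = -8.82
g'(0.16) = 2.24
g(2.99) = 53.58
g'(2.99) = 41.86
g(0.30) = -8.37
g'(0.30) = 4.20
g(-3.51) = 77.24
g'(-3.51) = -49.14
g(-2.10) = 21.87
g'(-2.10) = -29.40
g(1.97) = 18.17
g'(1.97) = 27.58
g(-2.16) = 23.66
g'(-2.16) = -30.24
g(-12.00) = 999.00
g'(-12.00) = -168.00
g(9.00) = 558.00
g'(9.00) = 126.00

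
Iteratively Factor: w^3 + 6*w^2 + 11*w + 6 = (w + 3)*(w^2 + 3*w + 2) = (w + 2)*(w + 3)*(w + 1)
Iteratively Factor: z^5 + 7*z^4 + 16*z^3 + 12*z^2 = (z + 2)*(z^4 + 5*z^3 + 6*z^2) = (z + 2)*(z + 3)*(z^3 + 2*z^2) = z*(z + 2)*(z + 3)*(z^2 + 2*z) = z^2*(z + 2)*(z + 3)*(z + 2)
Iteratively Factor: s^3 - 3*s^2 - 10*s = (s + 2)*(s^2 - 5*s) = s*(s + 2)*(s - 5)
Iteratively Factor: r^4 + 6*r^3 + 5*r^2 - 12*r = (r - 1)*(r^3 + 7*r^2 + 12*r) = (r - 1)*(r + 4)*(r^2 + 3*r) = r*(r - 1)*(r + 4)*(r + 3)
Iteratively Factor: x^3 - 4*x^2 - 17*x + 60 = (x + 4)*(x^2 - 8*x + 15) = (x - 3)*(x + 4)*(x - 5)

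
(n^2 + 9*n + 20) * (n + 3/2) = n^3 + 21*n^2/2 + 67*n/2 + 30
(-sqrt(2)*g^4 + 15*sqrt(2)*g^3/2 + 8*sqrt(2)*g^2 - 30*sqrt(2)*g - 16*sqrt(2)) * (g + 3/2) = -sqrt(2)*g^5 + 6*sqrt(2)*g^4 + 77*sqrt(2)*g^3/4 - 18*sqrt(2)*g^2 - 61*sqrt(2)*g - 24*sqrt(2)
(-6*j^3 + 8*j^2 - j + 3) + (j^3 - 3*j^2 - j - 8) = -5*j^3 + 5*j^2 - 2*j - 5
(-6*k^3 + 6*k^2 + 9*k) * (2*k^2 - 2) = -12*k^5 + 12*k^4 + 30*k^3 - 12*k^2 - 18*k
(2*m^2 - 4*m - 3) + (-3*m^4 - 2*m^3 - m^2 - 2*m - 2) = -3*m^4 - 2*m^3 + m^2 - 6*m - 5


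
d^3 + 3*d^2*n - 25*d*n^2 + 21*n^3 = (d - 3*n)*(d - n)*(d + 7*n)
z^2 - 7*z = z*(z - 7)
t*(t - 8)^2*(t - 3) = t^4 - 19*t^3 + 112*t^2 - 192*t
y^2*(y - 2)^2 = y^4 - 4*y^3 + 4*y^2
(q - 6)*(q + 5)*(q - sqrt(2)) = q^3 - sqrt(2)*q^2 - q^2 - 30*q + sqrt(2)*q + 30*sqrt(2)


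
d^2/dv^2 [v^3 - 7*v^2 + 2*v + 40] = 6*v - 14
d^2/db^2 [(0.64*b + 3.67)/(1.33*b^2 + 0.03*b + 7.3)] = ((0.64*b + 3.67)*(2.66*b + 0.03)*(5.32*b + 0.06) - (5.1072*b + 9.8006)*(1.33*b^2 + 0.03*b + 7.3))/(1.33*b^2 + 0.03*b + 7.3)^3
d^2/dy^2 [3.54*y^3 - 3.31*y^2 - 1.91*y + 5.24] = 21.24*y - 6.62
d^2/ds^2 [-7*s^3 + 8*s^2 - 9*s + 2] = 16 - 42*s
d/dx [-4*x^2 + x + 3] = 1 - 8*x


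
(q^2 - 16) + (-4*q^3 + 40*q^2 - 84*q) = -4*q^3 + 41*q^2 - 84*q - 16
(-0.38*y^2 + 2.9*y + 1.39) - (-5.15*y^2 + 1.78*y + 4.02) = 4.77*y^2 + 1.12*y - 2.63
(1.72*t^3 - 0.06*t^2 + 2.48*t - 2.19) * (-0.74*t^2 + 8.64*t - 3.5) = -1.2728*t^5 + 14.9052*t^4 - 8.3736*t^3 + 23.2578*t^2 - 27.6016*t + 7.665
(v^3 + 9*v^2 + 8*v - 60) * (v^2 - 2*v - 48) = v^5 + 7*v^4 - 58*v^3 - 508*v^2 - 264*v + 2880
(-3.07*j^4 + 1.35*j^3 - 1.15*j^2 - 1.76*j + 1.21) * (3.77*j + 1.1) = -11.5739*j^5 + 1.7125*j^4 - 2.8505*j^3 - 7.9002*j^2 + 2.6257*j + 1.331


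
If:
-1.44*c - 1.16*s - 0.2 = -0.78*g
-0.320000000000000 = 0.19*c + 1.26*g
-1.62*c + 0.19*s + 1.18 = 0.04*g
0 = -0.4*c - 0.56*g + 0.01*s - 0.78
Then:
No Solution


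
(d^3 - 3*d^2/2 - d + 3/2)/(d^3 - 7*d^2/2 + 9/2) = (d - 1)/(d - 3)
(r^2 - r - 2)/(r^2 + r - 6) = (r + 1)/(r + 3)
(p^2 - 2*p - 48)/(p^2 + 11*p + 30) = (p - 8)/(p + 5)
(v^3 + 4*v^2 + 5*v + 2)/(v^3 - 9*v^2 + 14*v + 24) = (v^2 + 3*v + 2)/(v^2 - 10*v + 24)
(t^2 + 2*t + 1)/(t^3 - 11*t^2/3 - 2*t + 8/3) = 3*(t + 1)/(3*t^2 - 14*t + 8)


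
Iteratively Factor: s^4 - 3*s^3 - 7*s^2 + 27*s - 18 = (s - 2)*(s^3 - s^2 - 9*s + 9) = (s - 3)*(s - 2)*(s^2 + 2*s - 3) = (s - 3)*(s - 2)*(s + 3)*(s - 1)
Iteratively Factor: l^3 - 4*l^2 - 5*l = (l)*(l^2 - 4*l - 5) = l*(l - 5)*(l + 1)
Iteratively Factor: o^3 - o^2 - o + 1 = (o + 1)*(o^2 - 2*o + 1) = (o - 1)*(o + 1)*(o - 1)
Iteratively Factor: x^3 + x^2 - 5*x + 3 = (x + 3)*(x^2 - 2*x + 1) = (x - 1)*(x + 3)*(x - 1)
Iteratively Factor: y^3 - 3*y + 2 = (y + 2)*(y^2 - 2*y + 1) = (y - 1)*(y + 2)*(y - 1)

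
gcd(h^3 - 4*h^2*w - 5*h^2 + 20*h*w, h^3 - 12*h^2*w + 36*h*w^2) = h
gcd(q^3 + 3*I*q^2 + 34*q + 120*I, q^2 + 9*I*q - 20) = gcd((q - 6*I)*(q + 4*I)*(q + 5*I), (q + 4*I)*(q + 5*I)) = q^2 + 9*I*q - 20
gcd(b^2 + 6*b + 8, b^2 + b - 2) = b + 2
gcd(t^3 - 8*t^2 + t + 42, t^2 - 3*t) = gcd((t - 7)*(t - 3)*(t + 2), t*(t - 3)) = t - 3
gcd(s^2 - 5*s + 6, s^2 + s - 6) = s - 2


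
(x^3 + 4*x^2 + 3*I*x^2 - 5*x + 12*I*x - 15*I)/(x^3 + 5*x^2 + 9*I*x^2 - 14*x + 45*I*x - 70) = (x^2 + x*(-1 + 3*I) - 3*I)/(x^2 + 9*I*x - 14)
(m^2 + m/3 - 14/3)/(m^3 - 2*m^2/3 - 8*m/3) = (3*m + 7)/(m*(3*m + 4))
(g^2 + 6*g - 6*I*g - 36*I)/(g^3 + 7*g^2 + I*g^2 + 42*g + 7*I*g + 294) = (g + 6)/(g^2 + 7*g*(1 + I) + 49*I)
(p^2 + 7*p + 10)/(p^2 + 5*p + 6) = (p + 5)/(p + 3)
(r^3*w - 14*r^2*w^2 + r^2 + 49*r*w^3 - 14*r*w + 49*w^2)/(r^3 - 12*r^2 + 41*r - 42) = (r^3*w - 14*r^2*w^2 + r^2 + 49*r*w^3 - 14*r*w + 49*w^2)/(r^3 - 12*r^2 + 41*r - 42)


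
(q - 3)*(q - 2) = q^2 - 5*q + 6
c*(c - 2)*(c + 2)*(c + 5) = c^4 + 5*c^3 - 4*c^2 - 20*c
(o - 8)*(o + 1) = o^2 - 7*o - 8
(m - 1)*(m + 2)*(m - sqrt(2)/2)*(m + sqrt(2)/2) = m^4 + m^3 - 5*m^2/2 - m/2 + 1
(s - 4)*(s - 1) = s^2 - 5*s + 4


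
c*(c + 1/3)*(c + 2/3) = c^3 + c^2 + 2*c/9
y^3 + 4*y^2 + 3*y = y*(y + 1)*(y + 3)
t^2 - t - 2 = (t - 2)*(t + 1)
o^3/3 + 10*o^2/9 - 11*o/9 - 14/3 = (o/3 + 1)*(o - 2)*(o + 7/3)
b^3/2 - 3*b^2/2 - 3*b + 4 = (b/2 + 1)*(b - 4)*(b - 1)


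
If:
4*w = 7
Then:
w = 7/4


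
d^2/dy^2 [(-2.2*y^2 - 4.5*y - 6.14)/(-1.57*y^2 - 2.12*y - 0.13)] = (7.53914*y^3 + 88.112796*y^2 + 117.107556*y + 50.278844)/(3.869893*y^6 + 15.676764*y^5 + 22.129935*y^4 + 12.12428*y^3 + 1.832415*y^2 + 0.107484*y + 0.002197)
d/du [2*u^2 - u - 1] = 4*u - 1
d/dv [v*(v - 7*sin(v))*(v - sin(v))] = -8*v^2*cos(v) + 3*v^2 - 16*v*sin(v) + 7*v*sin(2*v) + 7*sin(v)^2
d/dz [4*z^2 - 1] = 8*z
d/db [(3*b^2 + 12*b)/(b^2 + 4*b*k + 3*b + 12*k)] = 3*(-b*(b + 4)*(2*b + 4*k + 3) + 2*(b + 2)*(b^2 + 4*b*k + 3*b + 12*k))/(b^2 + 4*b*k + 3*b + 12*k)^2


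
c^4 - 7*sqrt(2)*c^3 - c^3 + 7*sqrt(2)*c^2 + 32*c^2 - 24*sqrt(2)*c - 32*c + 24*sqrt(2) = (c - 1)*(c - 3*sqrt(2))*(c - 2*sqrt(2))^2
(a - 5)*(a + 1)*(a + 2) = a^3 - 2*a^2 - 13*a - 10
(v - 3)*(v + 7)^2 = v^3 + 11*v^2 + 7*v - 147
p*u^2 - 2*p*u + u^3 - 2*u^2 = u*(p + u)*(u - 2)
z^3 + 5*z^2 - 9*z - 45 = (z - 3)*(z + 3)*(z + 5)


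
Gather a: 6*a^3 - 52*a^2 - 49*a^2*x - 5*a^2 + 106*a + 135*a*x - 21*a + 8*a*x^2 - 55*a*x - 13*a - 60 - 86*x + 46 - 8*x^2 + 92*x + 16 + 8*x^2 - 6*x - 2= 6*a^3 + a^2*(-49*x - 57) + a*(8*x^2 + 80*x + 72)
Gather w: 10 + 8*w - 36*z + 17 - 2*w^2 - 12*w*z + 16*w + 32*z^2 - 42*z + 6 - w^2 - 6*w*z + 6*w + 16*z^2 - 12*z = -3*w^2 + w*(30 - 18*z) + 48*z^2 - 90*z + 33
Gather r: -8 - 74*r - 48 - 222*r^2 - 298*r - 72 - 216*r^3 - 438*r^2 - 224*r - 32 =-216*r^3 - 660*r^2 - 596*r - 160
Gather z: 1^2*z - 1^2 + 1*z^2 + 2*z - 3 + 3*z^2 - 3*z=4*z^2 - 4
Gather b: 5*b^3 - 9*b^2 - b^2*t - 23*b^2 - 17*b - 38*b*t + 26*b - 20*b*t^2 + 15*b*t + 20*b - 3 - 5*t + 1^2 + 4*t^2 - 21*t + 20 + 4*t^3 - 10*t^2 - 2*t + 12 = 5*b^3 + b^2*(-t - 32) + b*(-20*t^2 - 23*t + 29) + 4*t^3 - 6*t^2 - 28*t + 30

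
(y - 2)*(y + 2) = y^2 - 4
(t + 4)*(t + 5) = t^2 + 9*t + 20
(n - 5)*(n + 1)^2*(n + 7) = n^4 + 4*n^3 - 30*n^2 - 68*n - 35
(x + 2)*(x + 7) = x^2 + 9*x + 14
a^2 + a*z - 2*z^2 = (a - z)*(a + 2*z)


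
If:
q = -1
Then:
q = -1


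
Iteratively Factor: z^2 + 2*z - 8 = (z - 2)*(z + 4)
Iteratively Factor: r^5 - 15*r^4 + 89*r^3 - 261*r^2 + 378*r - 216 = (r - 3)*(r^4 - 12*r^3 + 53*r^2 - 102*r + 72) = (r - 4)*(r - 3)*(r^3 - 8*r^2 + 21*r - 18) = (r - 4)*(r - 3)*(r - 2)*(r^2 - 6*r + 9) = (r - 4)*(r - 3)^2*(r - 2)*(r - 3)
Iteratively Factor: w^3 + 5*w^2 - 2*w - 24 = (w - 2)*(w^2 + 7*w + 12) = (w - 2)*(w + 3)*(w + 4)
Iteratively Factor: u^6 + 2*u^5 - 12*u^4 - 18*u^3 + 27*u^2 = (u + 3)*(u^5 - u^4 - 9*u^3 + 9*u^2) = u*(u + 3)*(u^4 - u^3 - 9*u^2 + 9*u) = u*(u + 3)^2*(u^3 - 4*u^2 + 3*u) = u^2*(u + 3)^2*(u^2 - 4*u + 3) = u^2*(u - 3)*(u + 3)^2*(u - 1)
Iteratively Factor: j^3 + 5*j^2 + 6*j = (j)*(j^2 + 5*j + 6) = j*(j + 2)*(j + 3)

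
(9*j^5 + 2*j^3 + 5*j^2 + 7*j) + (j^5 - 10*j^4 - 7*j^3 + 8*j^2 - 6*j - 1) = 10*j^5 - 10*j^4 - 5*j^3 + 13*j^2 + j - 1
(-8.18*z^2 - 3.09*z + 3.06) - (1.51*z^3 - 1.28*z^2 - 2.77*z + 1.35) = -1.51*z^3 - 6.9*z^2 - 0.32*z + 1.71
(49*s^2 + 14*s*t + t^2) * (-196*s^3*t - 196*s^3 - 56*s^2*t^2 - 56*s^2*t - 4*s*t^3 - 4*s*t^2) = -9604*s^5*t - 9604*s^5 - 5488*s^4*t^2 - 5488*s^4*t - 1176*s^3*t^3 - 1176*s^3*t^2 - 112*s^2*t^4 - 112*s^2*t^3 - 4*s*t^5 - 4*s*t^4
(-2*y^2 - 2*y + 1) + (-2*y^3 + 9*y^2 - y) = -2*y^3 + 7*y^2 - 3*y + 1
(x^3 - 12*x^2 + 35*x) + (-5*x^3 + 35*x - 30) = -4*x^3 - 12*x^2 + 70*x - 30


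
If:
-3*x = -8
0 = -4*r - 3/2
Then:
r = -3/8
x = 8/3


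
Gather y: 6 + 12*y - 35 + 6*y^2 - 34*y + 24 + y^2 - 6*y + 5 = 7*y^2 - 28*y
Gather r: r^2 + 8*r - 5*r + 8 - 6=r^2 + 3*r + 2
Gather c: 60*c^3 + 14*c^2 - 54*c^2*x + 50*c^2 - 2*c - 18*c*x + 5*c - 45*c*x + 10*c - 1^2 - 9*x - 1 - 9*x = 60*c^3 + c^2*(64 - 54*x) + c*(13 - 63*x) - 18*x - 2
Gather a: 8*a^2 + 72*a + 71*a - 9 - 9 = 8*a^2 + 143*a - 18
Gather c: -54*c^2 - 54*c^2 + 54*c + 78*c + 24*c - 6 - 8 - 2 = -108*c^2 + 156*c - 16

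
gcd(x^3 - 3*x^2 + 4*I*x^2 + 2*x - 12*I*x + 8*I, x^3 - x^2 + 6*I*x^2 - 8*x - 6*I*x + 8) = x^2 + x*(-1 + 4*I) - 4*I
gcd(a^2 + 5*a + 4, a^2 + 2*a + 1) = a + 1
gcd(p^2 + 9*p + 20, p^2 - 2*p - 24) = p + 4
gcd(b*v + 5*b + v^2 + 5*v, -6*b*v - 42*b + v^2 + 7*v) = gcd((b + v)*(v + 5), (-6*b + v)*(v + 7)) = 1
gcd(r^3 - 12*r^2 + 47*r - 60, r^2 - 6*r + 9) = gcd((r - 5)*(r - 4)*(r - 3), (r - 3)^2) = r - 3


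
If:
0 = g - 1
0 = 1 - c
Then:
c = 1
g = 1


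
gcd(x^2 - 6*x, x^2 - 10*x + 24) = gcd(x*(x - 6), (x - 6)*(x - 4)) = x - 6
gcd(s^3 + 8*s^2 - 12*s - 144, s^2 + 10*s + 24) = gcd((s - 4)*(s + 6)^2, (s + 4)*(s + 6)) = s + 6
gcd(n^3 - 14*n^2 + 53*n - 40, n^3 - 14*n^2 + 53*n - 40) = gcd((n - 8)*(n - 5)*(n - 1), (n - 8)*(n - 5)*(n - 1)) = n^3 - 14*n^2 + 53*n - 40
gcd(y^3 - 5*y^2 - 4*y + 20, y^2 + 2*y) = y + 2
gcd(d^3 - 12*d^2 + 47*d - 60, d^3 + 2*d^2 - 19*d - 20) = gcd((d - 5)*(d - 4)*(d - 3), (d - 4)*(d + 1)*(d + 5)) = d - 4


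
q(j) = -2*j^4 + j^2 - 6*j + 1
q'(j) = -8*j^3 + 2*j - 6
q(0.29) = -0.67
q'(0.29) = -5.62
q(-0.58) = 4.59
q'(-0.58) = -5.60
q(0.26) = -0.50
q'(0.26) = -5.62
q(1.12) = -7.61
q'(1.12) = -15.00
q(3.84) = -442.16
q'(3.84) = -451.30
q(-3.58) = -293.22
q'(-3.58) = 353.90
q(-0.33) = 3.07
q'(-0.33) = -6.37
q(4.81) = -1075.28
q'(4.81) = -886.66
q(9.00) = -13094.00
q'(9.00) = -5820.00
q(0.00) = 1.00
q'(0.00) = -6.00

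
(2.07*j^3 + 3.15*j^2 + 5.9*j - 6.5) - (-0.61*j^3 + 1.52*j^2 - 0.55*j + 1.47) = 2.68*j^3 + 1.63*j^2 + 6.45*j - 7.97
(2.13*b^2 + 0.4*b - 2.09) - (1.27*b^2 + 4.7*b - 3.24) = 0.86*b^2 - 4.3*b + 1.15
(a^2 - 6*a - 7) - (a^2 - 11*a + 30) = 5*a - 37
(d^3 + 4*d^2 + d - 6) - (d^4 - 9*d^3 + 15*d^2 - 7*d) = -d^4 + 10*d^3 - 11*d^2 + 8*d - 6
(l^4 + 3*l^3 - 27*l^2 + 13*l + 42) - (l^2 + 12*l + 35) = l^4 + 3*l^3 - 28*l^2 + l + 7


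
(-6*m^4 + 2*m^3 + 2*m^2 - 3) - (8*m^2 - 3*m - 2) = -6*m^4 + 2*m^3 - 6*m^2 + 3*m - 1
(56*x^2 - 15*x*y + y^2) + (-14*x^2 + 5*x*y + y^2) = 42*x^2 - 10*x*y + 2*y^2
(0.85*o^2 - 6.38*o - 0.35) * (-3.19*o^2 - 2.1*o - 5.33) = -2.7115*o^4 + 18.5672*o^3 + 9.984*o^2 + 34.7404*o + 1.8655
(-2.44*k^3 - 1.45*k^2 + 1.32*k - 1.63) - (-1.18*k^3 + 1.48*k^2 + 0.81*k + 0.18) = -1.26*k^3 - 2.93*k^2 + 0.51*k - 1.81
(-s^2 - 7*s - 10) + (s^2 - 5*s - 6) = -12*s - 16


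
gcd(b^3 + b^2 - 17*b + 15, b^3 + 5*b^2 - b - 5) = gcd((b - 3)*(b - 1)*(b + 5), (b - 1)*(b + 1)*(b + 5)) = b^2 + 4*b - 5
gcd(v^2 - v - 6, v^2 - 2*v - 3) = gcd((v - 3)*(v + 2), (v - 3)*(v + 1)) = v - 3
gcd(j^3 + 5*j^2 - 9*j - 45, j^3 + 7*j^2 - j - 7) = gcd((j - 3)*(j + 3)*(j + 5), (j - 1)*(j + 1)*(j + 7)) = 1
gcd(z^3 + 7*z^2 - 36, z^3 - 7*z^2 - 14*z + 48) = z^2 + z - 6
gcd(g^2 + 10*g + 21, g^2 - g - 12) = g + 3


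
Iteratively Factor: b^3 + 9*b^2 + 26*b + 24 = (b + 3)*(b^2 + 6*b + 8) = (b + 3)*(b + 4)*(b + 2)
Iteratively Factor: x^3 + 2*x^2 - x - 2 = (x - 1)*(x^2 + 3*x + 2) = (x - 1)*(x + 2)*(x + 1)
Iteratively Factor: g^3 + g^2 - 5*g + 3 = (g - 1)*(g^2 + 2*g - 3) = (g - 1)*(g + 3)*(g - 1)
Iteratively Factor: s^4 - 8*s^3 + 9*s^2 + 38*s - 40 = (s - 1)*(s^3 - 7*s^2 + 2*s + 40) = (s - 1)*(s + 2)*(s^2 - 9*s + 20) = (s - 4)*(s - 1)*(s + 2)*(s - 5)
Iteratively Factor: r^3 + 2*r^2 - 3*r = (r)*(r^2 + 2*r - 3) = r*(r + 3)*(r - 1)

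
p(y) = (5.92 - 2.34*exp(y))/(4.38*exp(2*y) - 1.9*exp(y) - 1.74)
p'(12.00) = 0.00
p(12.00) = 0.00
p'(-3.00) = 0.19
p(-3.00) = -3.18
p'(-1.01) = -0.23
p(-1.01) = -2.74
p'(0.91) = -0.30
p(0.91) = 0.01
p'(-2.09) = 0.31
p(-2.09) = -2.95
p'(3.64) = 0.01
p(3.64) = -0.01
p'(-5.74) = 0.02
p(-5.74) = -3.39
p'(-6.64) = 0.01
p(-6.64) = -3.40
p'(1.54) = -0.00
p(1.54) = -0.06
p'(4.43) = 0.01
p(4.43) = -0.01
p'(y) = (5.92 - 2.34*exp(y))*(-8.76*exp(2*y) + 1.9*exp(y))/(4.38*exp(2*y) - 1.9*exp(y) - 1.74)^2 - 2.34*exp(y)/(4.38*exp(2*y) - 1.9*exp(y) - 1.74)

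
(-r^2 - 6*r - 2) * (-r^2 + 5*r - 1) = r^4 + r^3 - 27*r^2 - 4*r + 2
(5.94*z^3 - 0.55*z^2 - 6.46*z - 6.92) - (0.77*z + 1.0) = 5.94*z^3 - 0.55*z^2 - 7.23*z - 7.92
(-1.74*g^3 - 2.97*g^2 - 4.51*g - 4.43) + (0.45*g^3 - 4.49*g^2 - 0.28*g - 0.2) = -1.29*g^3 - 7.46*g^2 - 4.79*g - 4.63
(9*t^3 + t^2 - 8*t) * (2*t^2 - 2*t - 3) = 18*t^5 - 16*t^4 - 45*t^3 + 13*t^2 + 24*t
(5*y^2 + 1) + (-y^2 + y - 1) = 4*y^2 + y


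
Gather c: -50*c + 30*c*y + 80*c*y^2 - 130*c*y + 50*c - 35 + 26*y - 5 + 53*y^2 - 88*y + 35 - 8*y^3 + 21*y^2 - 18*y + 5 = c*(80*y^2 - 100*y) - 8*y^3 + 74*y^2 - 80*y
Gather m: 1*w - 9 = w - 9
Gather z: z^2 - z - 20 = z^2 - z - 20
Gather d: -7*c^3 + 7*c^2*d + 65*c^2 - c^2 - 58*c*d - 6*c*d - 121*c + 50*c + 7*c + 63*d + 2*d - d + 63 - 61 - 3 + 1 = -7*c^3 + 64*c^2 - 64*c + d*(7*c^2 - 64*c + 64)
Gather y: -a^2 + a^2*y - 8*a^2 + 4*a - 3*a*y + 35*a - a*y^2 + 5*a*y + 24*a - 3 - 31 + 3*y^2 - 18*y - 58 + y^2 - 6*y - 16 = -9*a^2 + 63*a + y^2*(4 - a) + y*(a^2 + 2*a - 24) - 108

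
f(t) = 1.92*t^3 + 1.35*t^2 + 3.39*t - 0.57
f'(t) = 5.76*t^2 + 2.7*t + 3.39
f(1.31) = 10.50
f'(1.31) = 16.81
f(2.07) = 29.26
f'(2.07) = 33.66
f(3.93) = 150.14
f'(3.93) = 102.96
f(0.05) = -0.40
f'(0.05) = 3.54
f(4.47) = 213.04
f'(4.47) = 130.55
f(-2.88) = -45.00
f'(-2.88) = 43.39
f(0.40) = 1.12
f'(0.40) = 5.39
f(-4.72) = -188.39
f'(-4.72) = 118.97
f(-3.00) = -50.43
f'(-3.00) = 47.13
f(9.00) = 1538.97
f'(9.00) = 494.25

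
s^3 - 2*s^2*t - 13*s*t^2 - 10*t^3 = (s - 5*t)*(s + t)*(s + 2*t)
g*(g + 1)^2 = g^3 + 2*g^2 + g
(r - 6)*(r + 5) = r^2 - r - 30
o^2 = o^2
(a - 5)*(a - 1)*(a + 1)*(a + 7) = a^4 + 2*a^3 - 36*a^2 - 2*a + 35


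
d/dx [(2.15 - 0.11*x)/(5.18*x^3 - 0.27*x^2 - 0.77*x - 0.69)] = (1.1396*x^3 - 33.4407*x^2 + 1.161*x + 1.7314)/(26.8324*x^6 - 2.7972*x^5 - 7.9043*x^4 - 6.7326*x^3 + 0.9655*x^2 + 1.0626*x + 0.4761)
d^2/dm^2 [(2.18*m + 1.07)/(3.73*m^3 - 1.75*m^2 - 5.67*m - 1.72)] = (181.980732*m^5 + 93.261936*m^4 - 6.18822399999999*m^3 + 51.716124*m^2 + 65.519802*m + 19.836782)/(51.895117*m^9 - 73.042725*m^8 - 202.389054*m^7 + 144.915611*m^6 + 375.016866*m^5 + 33.674487*m^4 - 251.579967*m^3 - 181.419924*m^2 - 50.322384*m - 5.088448)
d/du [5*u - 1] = 5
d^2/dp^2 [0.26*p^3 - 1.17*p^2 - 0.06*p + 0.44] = 1.56*p - 2.34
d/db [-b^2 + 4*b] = 4 - 2*b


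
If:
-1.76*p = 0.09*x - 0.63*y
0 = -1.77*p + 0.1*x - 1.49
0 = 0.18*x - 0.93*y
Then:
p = 0.40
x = 21.95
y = 4.25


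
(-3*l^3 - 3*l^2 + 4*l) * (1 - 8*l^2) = 24*l^5 + 24*l^4 - 35*l^3 - 3*l^2 + 4*l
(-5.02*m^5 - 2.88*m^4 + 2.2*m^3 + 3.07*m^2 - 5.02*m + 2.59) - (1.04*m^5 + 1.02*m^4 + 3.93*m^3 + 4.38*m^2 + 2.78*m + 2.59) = -6.06*m^5 - 3.9*m^4 - 1.73*m^3 - 1.31*m^2 - 7.8*m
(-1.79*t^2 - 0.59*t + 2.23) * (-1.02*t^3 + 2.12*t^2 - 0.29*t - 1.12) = 1.8258*t^5 - 3.193*t^4 - 3.0063*t^3 + 6.9035*t^2 + 0.0141000000000001*t - 2.4976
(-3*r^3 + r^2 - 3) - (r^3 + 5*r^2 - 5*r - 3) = -4*r^3 - 4*r^2 + 5*r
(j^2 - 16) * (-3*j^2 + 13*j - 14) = -3*j^4 + 13*j^3 + 34*j^2 - 208*j + 224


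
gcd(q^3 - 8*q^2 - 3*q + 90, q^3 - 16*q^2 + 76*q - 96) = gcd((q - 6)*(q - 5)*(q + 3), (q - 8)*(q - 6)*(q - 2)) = q - 6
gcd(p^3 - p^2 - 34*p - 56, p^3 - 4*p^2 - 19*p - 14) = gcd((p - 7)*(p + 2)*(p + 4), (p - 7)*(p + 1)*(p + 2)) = p^2 - 5*p - 14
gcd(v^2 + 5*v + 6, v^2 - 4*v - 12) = v + 2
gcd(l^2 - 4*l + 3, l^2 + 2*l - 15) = l - 3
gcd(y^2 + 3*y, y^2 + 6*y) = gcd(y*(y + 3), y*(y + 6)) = y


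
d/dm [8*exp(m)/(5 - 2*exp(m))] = 40*exp(m)/(2*exp(m) - 5)^2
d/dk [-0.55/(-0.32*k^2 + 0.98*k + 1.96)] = (0.539 - 0.352*k)/(-0.32*k^2 + 0.98*k + 1.96)^2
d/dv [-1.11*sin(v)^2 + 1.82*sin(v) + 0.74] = (1.82 - 2.22*sin(v))*cos(v)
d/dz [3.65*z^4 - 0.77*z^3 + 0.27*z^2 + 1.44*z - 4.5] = 14.6*z^3 - 2.31*z^2 + 0.54*z + 1.44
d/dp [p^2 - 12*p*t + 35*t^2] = 2*p - 12*t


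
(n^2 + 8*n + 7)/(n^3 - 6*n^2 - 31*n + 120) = (n^2 + 8*n + 7)/(n^3 - 6*n^2 - 31*n + 120)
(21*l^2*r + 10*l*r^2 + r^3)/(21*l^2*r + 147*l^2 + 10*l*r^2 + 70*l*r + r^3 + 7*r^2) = r/(r + 7)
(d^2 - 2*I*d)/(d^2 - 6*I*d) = (d - 2*I)/(d - 6*I)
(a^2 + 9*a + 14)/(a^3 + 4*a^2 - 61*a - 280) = (a + 2)/(a^2 - 3*a - 40)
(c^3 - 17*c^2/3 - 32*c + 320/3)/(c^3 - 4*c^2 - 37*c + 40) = (c - 8/3)/(c - 1)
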